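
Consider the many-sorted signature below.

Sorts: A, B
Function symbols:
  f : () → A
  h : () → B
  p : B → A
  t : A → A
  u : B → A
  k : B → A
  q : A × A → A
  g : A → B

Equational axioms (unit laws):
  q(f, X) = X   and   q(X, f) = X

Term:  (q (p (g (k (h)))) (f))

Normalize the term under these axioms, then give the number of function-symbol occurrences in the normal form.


size = 4

1. (q (p (g (k (h)))) (f))  →  (p (g (k (h))))
normal form: (p (g (k (h))))


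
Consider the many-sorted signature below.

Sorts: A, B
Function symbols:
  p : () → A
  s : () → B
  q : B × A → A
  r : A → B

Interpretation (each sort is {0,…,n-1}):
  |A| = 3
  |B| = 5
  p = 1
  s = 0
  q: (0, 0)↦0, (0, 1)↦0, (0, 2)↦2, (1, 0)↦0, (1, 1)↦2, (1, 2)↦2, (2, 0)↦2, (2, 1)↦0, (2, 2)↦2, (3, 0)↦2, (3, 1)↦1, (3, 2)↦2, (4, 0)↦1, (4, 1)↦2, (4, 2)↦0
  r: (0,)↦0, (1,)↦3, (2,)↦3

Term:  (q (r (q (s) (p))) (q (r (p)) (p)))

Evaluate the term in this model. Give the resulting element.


  s = 0
  p = 1
  (q (s) (p)) = q(0, 1) = 0
  (r (q (s) (p))) = r(0,) = 0
  p = 1
  (r (p)) = r(1,) = 3
  p = 1
  (q (r (p)) (p)) = q(3, 1) = 1
  (q (r (q (s) (p))) (q (r (p)) (p))) = q(0, 1) = 0

value = 0


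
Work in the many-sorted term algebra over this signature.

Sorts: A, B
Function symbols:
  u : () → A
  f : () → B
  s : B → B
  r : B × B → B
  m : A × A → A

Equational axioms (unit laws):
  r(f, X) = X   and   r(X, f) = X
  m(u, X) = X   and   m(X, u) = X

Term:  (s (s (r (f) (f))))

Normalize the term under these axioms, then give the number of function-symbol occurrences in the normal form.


1. (s (s (r (f) (f))))  →  (s (s (f)))
normal form: (s (s (f)))

size = 3


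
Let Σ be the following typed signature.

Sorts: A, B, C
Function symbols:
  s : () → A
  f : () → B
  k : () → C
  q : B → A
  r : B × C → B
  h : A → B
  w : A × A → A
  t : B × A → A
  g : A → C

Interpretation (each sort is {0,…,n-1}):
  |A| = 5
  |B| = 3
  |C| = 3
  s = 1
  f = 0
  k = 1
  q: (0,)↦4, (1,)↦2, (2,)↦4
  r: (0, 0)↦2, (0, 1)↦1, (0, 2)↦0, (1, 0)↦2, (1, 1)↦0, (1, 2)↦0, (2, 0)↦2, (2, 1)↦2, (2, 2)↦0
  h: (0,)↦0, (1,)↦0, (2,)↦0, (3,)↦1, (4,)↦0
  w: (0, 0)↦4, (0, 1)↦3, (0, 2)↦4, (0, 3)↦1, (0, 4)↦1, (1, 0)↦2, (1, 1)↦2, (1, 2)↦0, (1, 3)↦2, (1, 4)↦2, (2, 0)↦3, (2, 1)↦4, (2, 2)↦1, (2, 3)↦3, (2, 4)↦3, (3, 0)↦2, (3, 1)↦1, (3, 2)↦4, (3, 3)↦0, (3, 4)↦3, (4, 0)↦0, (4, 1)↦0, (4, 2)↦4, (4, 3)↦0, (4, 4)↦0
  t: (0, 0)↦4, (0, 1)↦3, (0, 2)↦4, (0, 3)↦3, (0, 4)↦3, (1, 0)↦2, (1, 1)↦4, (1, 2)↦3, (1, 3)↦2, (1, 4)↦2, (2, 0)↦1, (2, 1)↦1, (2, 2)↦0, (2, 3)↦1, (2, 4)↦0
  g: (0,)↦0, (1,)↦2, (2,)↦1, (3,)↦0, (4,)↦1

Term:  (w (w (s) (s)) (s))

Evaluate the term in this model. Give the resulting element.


  s = 1
  s = 1
  (w (s) (s)) = w(1, 1) = 2
  s = 1
  (w (w (s) (s)) (s)) = w(2, 1) = 4

value = 4


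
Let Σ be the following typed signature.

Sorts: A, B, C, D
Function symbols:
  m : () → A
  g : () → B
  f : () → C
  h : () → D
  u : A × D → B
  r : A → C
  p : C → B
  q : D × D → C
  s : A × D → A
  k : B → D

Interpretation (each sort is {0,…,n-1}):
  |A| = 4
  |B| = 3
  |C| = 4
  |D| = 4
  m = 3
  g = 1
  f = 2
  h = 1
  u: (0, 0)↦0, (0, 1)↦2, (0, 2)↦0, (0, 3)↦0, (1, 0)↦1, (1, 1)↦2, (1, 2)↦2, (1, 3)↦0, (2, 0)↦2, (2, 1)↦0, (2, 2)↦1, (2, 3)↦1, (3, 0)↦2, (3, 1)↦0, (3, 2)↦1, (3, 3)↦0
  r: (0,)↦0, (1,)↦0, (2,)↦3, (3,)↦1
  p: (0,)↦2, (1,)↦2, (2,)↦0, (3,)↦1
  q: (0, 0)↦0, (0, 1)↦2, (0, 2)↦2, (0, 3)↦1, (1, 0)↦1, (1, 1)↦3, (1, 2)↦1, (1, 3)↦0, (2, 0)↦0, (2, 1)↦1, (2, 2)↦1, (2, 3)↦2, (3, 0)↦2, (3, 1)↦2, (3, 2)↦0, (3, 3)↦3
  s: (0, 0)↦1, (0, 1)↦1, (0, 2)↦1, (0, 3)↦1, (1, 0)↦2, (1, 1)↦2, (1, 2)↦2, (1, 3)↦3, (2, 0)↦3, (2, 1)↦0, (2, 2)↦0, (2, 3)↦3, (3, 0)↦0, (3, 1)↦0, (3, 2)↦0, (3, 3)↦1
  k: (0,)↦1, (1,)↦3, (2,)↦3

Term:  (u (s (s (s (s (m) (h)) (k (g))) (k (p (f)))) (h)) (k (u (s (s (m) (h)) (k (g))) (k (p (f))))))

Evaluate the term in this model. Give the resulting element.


  m = 3
  h = 1
  (s (m) (h)) = s(3, 1) = 0
  g = 1
  (k (g)) = k(1,) = 3
  (s (s (m) (h)) (k (g))) = s(0, 3) = 1
  f = 2
  (p (f)) = p(2,) = 0
  (k (p (f))) = k(0,) = 1
  (s (s (s (m) (h)) (k (g))) (k (p (f)))) = s(1, 1) = 2
  h = 1
  (s (s (s (s (m) (h)) (k (g))) (k (p (f)))) (h)) = s(2, 1) = 0
  m = 3
  h = 1
  (s (m) (h)) = s(3, 1) = 0
  g = 1
  (k (g)) = k(1,) = 3
  (s (s (m) (h)) (k (g))) = s(0, 3) = 1
  f = 2
  (p (f)) = p(2,) = 0
  (k (p (f))) = k(0,) = 1
  (u (s (s (m) (h)) (k (g))) (k (p (f)))) = u(1, 1) = 2
  (k (u (s (s (m) (h)) (k (g))) (k (p (f))))) = k(2,) = 3
  (u (s (s (s (s (m) (h)) (k (g))) (k (p (f)))) (h)) (k (u (s (s (m) (h)) (k (g))) (k (p (f)))))) = u(0, 3) = 0

value = 0


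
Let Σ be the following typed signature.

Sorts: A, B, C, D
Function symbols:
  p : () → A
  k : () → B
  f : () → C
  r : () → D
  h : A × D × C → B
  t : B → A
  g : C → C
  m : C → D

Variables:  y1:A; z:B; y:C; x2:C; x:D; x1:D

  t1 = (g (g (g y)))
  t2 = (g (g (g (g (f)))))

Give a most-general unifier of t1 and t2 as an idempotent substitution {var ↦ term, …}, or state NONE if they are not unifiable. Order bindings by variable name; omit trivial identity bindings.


{y ↦ (g (f))}


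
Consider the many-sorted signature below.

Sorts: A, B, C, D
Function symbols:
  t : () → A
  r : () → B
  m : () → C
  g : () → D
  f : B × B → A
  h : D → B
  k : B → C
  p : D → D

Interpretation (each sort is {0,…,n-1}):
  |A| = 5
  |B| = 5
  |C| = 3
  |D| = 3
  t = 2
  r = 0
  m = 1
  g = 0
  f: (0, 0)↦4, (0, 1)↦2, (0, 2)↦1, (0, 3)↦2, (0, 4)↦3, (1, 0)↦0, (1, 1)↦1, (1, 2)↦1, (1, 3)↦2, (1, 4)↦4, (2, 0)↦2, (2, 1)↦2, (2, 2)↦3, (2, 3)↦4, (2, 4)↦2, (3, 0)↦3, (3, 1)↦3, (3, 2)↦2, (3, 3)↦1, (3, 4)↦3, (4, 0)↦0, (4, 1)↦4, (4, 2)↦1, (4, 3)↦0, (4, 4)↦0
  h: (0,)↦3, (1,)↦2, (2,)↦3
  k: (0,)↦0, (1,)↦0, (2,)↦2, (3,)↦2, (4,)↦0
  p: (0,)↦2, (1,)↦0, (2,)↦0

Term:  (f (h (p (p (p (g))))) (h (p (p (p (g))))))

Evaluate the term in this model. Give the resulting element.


value = 1

  g = 0
  (p (g)) = p(0,) = 2
  (p (p (g))) = p(2,) = 0
  (p (p (p (g)))) = p(0,) = 2
  (h (p (p (p (g))))) = h(2,) = 3
  g = 0
  (p (g)) = p(0,) = 2
  (p (p (g))) = p(2,) = 0
  (p (p (p (g)))) = p(0,) = 2
  (h (p (p (p (g))))) = h(2,) = 3
  (f (h (p (p (p (g))))) (h (p (p (p (g)))))) = f(3, 3) = 1


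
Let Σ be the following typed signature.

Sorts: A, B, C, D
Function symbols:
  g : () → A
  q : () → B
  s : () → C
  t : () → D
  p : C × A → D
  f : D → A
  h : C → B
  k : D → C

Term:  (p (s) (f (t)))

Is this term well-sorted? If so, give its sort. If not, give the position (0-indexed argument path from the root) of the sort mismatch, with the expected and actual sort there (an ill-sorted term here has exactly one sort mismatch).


  (s) : C
    (t) : D
  (f (t)) : A
(p (s) (f (t))) : D

well-sorted; sort = D


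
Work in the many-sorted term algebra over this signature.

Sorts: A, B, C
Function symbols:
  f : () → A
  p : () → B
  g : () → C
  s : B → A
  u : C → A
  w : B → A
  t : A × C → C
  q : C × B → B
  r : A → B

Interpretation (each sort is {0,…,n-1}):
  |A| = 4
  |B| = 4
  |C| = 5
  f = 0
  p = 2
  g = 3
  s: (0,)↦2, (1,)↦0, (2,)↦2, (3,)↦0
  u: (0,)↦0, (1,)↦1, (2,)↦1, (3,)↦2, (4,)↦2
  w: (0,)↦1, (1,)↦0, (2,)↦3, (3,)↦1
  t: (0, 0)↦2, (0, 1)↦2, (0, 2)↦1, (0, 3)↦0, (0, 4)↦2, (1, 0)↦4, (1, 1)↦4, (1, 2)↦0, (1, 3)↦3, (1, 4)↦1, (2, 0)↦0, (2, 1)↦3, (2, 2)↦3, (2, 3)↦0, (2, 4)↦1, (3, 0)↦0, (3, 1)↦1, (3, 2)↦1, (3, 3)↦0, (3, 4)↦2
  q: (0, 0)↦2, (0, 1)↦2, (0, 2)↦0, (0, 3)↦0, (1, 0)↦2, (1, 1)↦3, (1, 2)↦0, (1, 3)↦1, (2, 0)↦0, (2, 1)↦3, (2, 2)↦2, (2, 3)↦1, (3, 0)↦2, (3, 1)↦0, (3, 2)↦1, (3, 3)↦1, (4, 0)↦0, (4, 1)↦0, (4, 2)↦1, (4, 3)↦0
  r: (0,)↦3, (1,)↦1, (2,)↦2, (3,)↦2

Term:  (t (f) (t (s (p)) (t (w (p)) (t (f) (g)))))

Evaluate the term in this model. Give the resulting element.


value = 2

  f = 0
  p = 2
  (s (p)) = s(2,) = 2
  p = 2
  (w (p)) = w(2,) = 3
  f = 0
  g = 3
  (t (f) (g)) = t(0, 3) = 0
  (t (w (p)) (t (f) (g))) = t(3, 0) = 0
  (t (s (p)) (t (w (p)) (t (f) (g)))) = t(2, 0) = 0
  (t (f) (t (s (p)) (t (w (p)) (t (f) (g))))) = t(0, 0) = 2


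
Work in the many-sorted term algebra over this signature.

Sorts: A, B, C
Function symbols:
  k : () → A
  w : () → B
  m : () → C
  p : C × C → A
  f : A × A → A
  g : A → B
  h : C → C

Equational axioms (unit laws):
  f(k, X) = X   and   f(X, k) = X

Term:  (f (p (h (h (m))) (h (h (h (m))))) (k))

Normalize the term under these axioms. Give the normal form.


1. (f (p (h (h (m))) (h (h (h (m))))) (k))  →  (p (h (h (m))) (h (h (h (m)))))

normal form = (p (h (h (m))) (h (h (h (m)))))


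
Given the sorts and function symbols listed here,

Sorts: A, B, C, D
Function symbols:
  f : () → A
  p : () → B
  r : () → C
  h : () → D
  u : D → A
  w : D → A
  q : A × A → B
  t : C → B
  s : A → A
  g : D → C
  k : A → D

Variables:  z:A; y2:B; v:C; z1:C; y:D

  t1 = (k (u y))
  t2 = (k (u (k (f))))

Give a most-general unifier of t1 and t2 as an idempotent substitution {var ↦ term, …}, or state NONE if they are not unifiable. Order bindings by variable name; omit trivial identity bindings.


{y ↦ (k (f))}


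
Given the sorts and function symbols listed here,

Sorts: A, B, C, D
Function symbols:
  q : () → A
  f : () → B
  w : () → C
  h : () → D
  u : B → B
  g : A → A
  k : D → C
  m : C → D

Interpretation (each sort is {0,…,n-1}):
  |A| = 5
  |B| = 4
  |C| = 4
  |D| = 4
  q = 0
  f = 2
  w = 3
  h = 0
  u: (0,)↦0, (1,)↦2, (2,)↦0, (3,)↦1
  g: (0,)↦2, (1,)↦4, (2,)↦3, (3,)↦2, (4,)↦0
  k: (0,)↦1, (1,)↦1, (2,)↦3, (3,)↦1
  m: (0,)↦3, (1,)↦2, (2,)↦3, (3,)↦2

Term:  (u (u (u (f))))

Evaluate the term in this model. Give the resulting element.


value = 0

  f = 2
  (u (f)) = u(2,) = 0
  (u (u (f))) = u(0,) = 0
  (u (u (u (f)))) = u(0,) = 0


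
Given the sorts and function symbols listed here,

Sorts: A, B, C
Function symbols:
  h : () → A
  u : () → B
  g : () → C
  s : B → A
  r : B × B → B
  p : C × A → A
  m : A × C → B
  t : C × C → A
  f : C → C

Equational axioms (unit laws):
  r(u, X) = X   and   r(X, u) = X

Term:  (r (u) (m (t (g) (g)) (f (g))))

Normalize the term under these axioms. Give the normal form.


normal form = (m (t (g) (g)) (f (g)))

1. (r (u) (m (t (g) (g)) (f (g))))  →  (m (t (g) (g)) (f (g)))


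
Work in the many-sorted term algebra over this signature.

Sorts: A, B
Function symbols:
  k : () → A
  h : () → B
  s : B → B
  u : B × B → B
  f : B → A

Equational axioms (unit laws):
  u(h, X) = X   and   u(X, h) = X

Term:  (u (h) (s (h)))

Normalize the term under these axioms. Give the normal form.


normal form = (s (h))

1. (u (h) (s (h)))  →  (s (h))


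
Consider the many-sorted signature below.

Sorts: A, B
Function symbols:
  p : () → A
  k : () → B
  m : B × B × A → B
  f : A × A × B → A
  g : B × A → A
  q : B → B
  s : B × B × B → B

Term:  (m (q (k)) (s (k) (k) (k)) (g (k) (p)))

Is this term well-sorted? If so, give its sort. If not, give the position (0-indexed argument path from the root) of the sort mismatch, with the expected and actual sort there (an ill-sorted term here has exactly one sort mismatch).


well-sorted; sort = B

    (k) : B
  (q (k)) : B
    (k) : B
    (k) : B
    (k) : B
  (s (k) (k) (k)) : B
    (k) : B
    (p) : A
  (g (k) (p)) : A
(m (q (k)) (s (k) (k) (k)) (g (k) (p))) : B


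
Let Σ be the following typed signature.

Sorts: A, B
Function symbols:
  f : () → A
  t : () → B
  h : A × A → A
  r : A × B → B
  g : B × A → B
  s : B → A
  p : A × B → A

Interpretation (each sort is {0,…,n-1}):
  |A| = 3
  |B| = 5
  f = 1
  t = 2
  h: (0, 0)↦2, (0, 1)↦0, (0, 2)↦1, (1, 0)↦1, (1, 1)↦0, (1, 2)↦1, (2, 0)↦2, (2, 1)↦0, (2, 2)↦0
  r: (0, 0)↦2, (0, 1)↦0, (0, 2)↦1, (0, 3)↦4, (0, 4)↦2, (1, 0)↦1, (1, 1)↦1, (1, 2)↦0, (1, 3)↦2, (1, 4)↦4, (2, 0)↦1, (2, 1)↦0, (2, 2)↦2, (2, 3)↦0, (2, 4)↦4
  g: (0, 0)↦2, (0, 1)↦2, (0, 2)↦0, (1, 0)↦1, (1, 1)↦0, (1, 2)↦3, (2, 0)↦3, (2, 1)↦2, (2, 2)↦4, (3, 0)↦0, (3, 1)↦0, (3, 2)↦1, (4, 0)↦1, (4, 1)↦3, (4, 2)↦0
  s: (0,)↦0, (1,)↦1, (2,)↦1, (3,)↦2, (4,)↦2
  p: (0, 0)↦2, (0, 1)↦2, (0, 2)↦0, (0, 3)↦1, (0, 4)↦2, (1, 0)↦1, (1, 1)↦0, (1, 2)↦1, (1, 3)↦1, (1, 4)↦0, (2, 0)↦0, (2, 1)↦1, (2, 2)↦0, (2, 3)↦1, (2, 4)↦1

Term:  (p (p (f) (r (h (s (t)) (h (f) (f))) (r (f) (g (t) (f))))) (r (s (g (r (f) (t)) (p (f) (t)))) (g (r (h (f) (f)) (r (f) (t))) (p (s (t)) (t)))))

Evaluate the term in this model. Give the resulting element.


  f = 1
  t = 2
  (s (t)) = s(2,) = 1
  f = 1
  f = 1
  (h (f) (f)) = h(1, 1) = 0
  (h (s (t)) (h (f) (f))) = h(1, 0) = 1
  f = 1
  t = 2
  f = 1
  (g (t) (f)) = g(2, 1) = 2
  (r (f) (g (t) (f))) = r(1, 2) = 0
  (r (h (s (t)) (h (f) (f))) (r (f) (g (t) (f)))) = r(1, 0) = 1
  (p (f) (r (h (s (t)) (h (f) (f))) (r (f) (g (t) (f))))) = p(1, 1) = 0
  f = 1
  t = 2
  (r (f) (t)) = r(1, 2) = 0
  f = 1
  t = 2
  (p (f) (t)) = p(1, 2) = 1
  (g (r (f) (t)) (p (f) (t))) = g(0, 1) = 2
  (s (g (r (f) (t)) (p (f) (t)))) = s(2,) = 1
  f = 1
  f = 1
  (h (f) (f)) = h(1, 1) = 0
  f = 1
  t = 2
  (r (f) (t)) = r(1, 2) = 0
  (r (h (f) (f)) (r (f) (t))) = r(0, 0) = 2
  t = 2
  (s (t)) = s(2,) = 1
  t = 2
  (p (s (t)) (t)) = p(1, 2) = 1
  (g (r (h (f) (f)) (r (f) (t))) (p (s (t)) (t))) = g(2, 1) = 2
  (r (s (g (r (f) (t)) (p (f) (t)))) (g (r (h (f) (f)) (r (f) (t))) (p (s (t)) (t)))) = r(1, 2) = 0
  (p (p (f) (r (h (s (t)) (h (f) (f))) (r (f) (g (t) (f))))) (r (s (g (r (f) (t)) (p (f) (t)))) (g (r (h (f) (f)) (r (f) (t))) (p (s (t)) (t))))) = p(0, 0) = 2

value = 2


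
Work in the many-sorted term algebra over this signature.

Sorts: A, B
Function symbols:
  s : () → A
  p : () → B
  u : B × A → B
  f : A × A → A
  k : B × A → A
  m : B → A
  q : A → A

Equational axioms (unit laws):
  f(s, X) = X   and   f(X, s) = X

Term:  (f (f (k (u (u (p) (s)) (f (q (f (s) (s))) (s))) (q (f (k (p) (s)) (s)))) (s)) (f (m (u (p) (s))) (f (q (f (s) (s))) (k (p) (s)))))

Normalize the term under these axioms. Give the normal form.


normal form = (f (k (u (u (p) (s)) (q (s))) (q (k (p) (s)))) (f (m (u (p) (s))) (f (q (s)) (k (p) (s)))))

1. (f (f (k (u (u (p) (s)) (f (q (f (s) (s))) (s))) (q (f (k (p) (s)) (s)))) (s)) (f (m (u (p) (s))) (f (q (f (s) (s))) (k (p) (s)))))  →  (f (k (u (u (p) (s)) (f (q (f (s) (s))) (s))) (q (f (k (p) (s)) (s)))) (f (m (u (p) (s))) (f (q (f (s) (s))) (k (p) (s)))))
2. (f (k (u (u (p) (s)) (f (q (f (s) (s))) (s))) (q (f (k (p) (s)) (s)))) (f (m (u (p) (s))) (f (q (f (s) (s))) (k (p) (s)))))  →  (f (k (u (u (p) (s)) (q (f (s) (s)))) (q (f (k (p) (s)) (s)))) (f (m (u (p) (s))) (f (q (f (s) (s))) (k (p) (s)))))
3. (f (k (u (u (p) (s)) (q (f (s) (s)))) (q (f (k (p) (s)) (s)))) (f (m (u (p) (s))) (f (q (f (s) (s))) (k (p) (s)))))  →  (f (k (u (u (p) (s)) (q (s))) (q (f (k (p) (s)) (s)))) (f (m (u (p) (s))) (f (q (f (s) (s))) (k (p) (s)))))
4. (f (k (u (u (p) (s)) (q (s))) (q (f (k (p) (s)) (s)))) (f (m (u (p) (s))) (f (q (f (s) (s))) (k (p) (s)))))  →  (f (k (u (u (p) (s)) (q (s))) (q (k (p) (s)))) (f (m (u (p) (s))) (f (q (f (s) (s))) (k (p) (s)))))
5. (f (k (u (u (p) (s)) (q (s))) (q (k (p) (s)))) (f (m (u (p) (s))) (f (q (f (s) (s))) (k (p) (s)))))  →  (f (k (u (u (p) (s)) (q (s))) (q (k (p) (s)))) (f (m (u (p) (s))) (f (q (s)) (k (p) (s)))))


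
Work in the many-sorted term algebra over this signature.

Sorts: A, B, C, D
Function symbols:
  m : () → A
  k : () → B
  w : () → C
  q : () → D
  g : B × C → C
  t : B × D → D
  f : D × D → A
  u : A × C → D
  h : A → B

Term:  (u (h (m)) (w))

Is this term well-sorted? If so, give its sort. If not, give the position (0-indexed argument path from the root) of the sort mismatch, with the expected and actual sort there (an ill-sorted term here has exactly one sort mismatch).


ill-sorted at position [0]: expected A, got B

    (m) : A
  (h (m)) : B
  (w) : C
(u (h (m)) (w)) : ✗ arg 0 at [0] has sort B, expected A


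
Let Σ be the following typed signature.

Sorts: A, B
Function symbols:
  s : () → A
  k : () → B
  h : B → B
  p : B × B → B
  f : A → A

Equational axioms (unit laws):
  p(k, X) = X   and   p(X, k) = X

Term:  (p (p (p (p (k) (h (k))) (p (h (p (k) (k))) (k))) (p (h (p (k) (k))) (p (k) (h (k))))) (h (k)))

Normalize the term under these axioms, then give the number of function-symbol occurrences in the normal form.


1. (p (p (p (p (k) (h (k))) (p (h (p (k) (k))) (k))) (p (h (p (k) (k))) (p (k) (h (k))))) (h (k)))  →  (p (p (p (h (k)) (p (h (p (k) (k))) (k))) (p (h (p (k) (k))) (p (k) (h (k))))) (h (k)))
2. (p (p (p (h (k)) (p (h (p (k) (k))) (k))) (p (h (p (k) (k))) (p (k) (h (k))))) (h (k)))  →  (p (p (p (h (k)) (h (p (k) (k)))) (p (h (p (k) (k))) (p (k) (h (k))))) (h (k)))
3. (p (p (p (h (k)) (h (p (k) (k)))) (p (h (p (k) (k))) (p (k) (h (k))))) (h (k)))  →  (p (p (p (h (k)) (h (k))) (p (h (p (k) (k))) (p (k) (h (k))))) (h (k)))
4. (p (p (p (h (k)) (h (k))) (p (h (p (k) (k))) (p (k) (h (k))))) (h (k)))  →  (p (p (p (h (k)) (h (k))) (p (h (k)) (p (k) (h (k))))) (h (k)))
5. (p (p (p (h (k)) (h (k))) (p (h (k)) (p (k) (h (k))))) (h (k)))  →  (p (p (p (h (k)) (h (k))) (p (h (k)) (h (k)))) (h (k)))
normal form: (p (p (p (h (k)) (h (k))) (p (h (k)) (h (k)))) (h (k)))

size = 14


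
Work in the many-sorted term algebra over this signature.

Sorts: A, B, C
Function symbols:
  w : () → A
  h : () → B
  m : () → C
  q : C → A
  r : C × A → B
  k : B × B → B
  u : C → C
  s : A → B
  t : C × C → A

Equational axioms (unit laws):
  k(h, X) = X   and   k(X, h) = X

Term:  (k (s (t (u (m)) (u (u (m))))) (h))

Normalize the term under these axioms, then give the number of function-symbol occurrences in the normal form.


size = 7

1. (k (s (t (u (m)) (u (u (m))))) (h))  →  (s (t (u (m)) (u (u (m)))))
normal form: (s (t (u (m)) (u (u (m)))))


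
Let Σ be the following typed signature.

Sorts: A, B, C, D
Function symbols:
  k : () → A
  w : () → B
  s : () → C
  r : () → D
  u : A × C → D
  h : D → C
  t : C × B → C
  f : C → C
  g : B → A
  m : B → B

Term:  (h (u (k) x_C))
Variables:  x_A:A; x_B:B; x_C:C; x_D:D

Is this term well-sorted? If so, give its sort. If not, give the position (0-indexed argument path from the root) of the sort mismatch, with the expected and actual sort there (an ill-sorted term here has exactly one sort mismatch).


well-sorted; sort = C

    (k) : A
    x_C : C
  (u (k) x_C) : D
(h (u (k) x_C)) : C


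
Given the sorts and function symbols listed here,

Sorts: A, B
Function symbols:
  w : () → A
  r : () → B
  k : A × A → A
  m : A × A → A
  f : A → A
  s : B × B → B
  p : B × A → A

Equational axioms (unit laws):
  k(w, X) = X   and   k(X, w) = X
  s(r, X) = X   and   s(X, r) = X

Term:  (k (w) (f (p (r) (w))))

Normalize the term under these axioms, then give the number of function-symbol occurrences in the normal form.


1. (k (w) (f (p (r) (w))))  →  (f (p (r) (w)))
normal form: (f (p (r) (w)))

size = 4


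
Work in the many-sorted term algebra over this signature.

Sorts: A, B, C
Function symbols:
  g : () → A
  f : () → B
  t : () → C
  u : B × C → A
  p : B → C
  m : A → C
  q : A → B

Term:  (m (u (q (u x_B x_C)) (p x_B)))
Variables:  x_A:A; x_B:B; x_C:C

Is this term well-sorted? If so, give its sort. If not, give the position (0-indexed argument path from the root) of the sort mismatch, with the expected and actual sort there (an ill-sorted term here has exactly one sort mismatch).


well-sorted; sort = C

        x_B : B
        x_C : C
      (u x_B x_C) : A
    (q (u x_B x_C)) : B
      x_B : B
    (p x_B) : C
  (u (q (u x_B x_C)) (p x_B)) : A
(m (u (q (u x_B x_C)) (p x_B))) : C


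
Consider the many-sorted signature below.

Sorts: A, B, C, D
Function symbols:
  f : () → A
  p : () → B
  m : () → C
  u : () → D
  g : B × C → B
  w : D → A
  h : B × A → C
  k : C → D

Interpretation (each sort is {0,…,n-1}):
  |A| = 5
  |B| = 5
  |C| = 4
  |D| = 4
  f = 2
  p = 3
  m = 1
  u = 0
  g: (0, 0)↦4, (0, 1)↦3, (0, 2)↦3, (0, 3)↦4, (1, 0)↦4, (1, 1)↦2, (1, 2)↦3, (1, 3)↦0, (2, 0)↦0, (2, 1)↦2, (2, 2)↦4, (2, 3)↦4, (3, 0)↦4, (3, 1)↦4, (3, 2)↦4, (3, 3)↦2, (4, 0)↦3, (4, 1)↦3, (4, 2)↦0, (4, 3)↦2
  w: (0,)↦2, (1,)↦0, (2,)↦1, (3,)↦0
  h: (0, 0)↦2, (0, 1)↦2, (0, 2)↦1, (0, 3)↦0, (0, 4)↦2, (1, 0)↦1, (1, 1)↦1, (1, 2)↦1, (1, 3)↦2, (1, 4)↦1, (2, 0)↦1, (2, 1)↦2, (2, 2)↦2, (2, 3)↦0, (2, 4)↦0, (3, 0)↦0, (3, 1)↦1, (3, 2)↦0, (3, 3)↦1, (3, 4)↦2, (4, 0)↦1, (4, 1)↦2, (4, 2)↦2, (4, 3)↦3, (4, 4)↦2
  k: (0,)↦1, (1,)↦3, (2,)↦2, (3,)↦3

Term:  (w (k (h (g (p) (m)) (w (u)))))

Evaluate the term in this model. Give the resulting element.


value = 1

  p = 3
  m = 1
  (g (p) (m)) = g(3, 1) = 4
  u = 0
  (w (u)) = w(0,) = 2
  (h (g (p) (m)) (w (u))) = h(4, 2) = 2
  (k (h (g (p) (m)) (w (u)))) = k(2,) = 2
  (w (k (h (g (p) (m)) (w (u))))) = w(2,) = 1


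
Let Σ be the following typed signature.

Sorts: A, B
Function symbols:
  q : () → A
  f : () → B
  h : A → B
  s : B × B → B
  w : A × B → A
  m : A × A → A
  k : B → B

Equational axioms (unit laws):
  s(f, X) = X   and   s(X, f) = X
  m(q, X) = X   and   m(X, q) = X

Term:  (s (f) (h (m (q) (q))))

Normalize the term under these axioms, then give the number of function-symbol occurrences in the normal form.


size = 2

1. (s (f) (h (m (q) (q))))  →  (h (m (q) (q)))
2. (h (m (q) (q)))  →  (h (q))
normal form: (h (q))


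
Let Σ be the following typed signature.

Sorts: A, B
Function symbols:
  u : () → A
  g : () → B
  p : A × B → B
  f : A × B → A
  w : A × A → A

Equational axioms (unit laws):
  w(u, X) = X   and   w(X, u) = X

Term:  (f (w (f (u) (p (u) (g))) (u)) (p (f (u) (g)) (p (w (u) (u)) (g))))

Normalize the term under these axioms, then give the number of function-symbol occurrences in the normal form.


1. (f (w (f (u) (p (u) (g))) (u)) (p (f (u) (g)) (p (w (u) (u)) (g))))  →  (f (f (u) (p (u) (g))) (p (f (u) (g)) (p (w (u) (u)) (g))))
2. (f (f (u) (p (u) (g))) (p (f (u) (g)) (p (w (u) (u)) (g))))  →  (f (f (u) (p (u) (g))) (p (f (u) (g)) (p (u) (g))))
normal form: (f (f (u) (p (u) (g))) (p (f (u) (g)) (p (u) (g))))

size = 13


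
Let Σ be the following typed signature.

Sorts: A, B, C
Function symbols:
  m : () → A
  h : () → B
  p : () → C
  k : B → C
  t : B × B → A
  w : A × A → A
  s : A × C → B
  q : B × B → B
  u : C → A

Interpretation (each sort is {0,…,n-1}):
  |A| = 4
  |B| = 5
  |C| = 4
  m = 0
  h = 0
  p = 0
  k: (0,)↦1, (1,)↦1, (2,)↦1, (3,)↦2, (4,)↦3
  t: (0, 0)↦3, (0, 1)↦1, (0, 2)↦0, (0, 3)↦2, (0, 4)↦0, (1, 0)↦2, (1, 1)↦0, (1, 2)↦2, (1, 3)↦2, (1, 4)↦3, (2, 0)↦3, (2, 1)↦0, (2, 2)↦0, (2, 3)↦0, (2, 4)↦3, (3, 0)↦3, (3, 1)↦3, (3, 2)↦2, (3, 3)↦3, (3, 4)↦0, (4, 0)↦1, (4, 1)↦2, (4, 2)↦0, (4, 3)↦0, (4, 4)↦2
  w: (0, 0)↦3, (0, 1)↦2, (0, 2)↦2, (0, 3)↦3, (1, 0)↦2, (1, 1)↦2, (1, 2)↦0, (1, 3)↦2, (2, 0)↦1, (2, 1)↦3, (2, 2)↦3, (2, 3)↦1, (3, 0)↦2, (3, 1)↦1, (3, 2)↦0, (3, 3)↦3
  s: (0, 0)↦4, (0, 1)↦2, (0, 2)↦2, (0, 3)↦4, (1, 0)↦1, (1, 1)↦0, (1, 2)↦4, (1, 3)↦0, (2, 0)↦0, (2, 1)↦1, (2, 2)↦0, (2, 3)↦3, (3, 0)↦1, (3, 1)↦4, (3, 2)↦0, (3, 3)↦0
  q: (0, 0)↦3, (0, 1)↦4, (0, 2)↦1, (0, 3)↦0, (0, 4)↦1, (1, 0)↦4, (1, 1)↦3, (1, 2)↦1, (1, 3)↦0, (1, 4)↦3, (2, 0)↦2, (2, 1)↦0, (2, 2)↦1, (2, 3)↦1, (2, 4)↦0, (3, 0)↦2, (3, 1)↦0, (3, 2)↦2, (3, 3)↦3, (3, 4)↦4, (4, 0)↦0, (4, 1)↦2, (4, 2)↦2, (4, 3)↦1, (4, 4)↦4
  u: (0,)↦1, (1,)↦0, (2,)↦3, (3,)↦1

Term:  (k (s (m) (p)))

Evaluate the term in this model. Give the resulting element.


  m = 0
  p = 0
  (s (m) (p)) = s(0, 0) = 4
  (k (s (m) (p))) = k(4,) = 3

value = 3


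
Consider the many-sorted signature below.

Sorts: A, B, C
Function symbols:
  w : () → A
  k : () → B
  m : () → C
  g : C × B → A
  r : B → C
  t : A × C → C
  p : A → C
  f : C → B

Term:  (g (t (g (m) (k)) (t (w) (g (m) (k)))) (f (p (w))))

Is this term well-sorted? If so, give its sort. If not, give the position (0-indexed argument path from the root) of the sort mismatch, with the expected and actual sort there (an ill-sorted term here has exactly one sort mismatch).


      (m) : C
      (k) : B
    (g (m) (k)) : A
      (w) : A
        (m) : C
        (k) : B
      (g (m) (k)) : A
    (t (w) (g (m) (k))) : ✗ arg 1 at [0, 1, 1] has sort A, expected C
      (w) : A
    (p (w)) : C
  (f (p (w))) : B

ill-sorted at position [0, 1, 1]: expected C, got A


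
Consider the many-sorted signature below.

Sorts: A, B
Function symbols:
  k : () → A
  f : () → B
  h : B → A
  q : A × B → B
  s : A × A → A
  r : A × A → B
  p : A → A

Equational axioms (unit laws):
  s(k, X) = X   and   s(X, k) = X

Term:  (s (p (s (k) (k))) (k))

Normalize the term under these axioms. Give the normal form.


normal form = (p (k))

1. (s (p (s (k) (k))) (k))  →  (p (s (k) (k)))
2. (p (s (k) (k)))  →  (p (k))


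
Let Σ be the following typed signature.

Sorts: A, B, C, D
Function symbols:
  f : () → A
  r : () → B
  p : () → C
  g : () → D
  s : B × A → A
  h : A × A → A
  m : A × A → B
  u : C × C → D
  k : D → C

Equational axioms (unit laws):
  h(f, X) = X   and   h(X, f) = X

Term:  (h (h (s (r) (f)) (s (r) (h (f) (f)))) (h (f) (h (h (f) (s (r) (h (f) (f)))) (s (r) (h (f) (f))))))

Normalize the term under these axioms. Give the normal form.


1. (h (h (s (r) (f)) (s (r) (h (f) (f)))) (h (f) (h (h (f) (s (r) (h (f) (f)))) (s (r) (h (f) (f))))))  →  (h (h (s (r) (f)) (s (r) (f))) (h (f) (h (h (f) (s (r) (h (f) (f)))) (s (r) (h (f) (f))))))
2. (h (h (s (r) (f)) (s (r) (f))) (h (f) (h (h (f) (s (r) (h (f) (f)))) (s (r) (h (f) (f))))))  →  (h (h (s (r) (f)) (s (r) (f))) (h (h (f) (s (r) (h (f) (f)))) (s (r) (h (f) (f)))))
3. (h (h (s (r) (f)) (s (r) (f))) (h (h (f) (s (r) (h (f) (f)))) (s (r) (h (f) (f)))))  →  (h (h (s (r) (f)) (s (r) (f))) (h (s (r) (h (f) (f))) (s (r) (h (f) (f)))))
4. (h (h (s (r) (f)) (s (r) (f))) (h (s (r) (h (f) (f))) (s (r) (h (f) (f)))))  →  (h (h (s (r) (f)) (s (r) (f))) (h (s (r) (f)) (s (r) (h (f) (f)))))
5. (h (h (s (r) (f)) (s (r) (f))) (h (s (r) (f)) (s (r) (h (f) (f)))))  →  (h (h (s (r) (f)) (s (r) (f))) (h (s (r) (f)) (s (r) (f))))

normal form = (h (h (s (r) (f)) (s (r) (f))) (h (s (r) (f)) (s (r) (f))))


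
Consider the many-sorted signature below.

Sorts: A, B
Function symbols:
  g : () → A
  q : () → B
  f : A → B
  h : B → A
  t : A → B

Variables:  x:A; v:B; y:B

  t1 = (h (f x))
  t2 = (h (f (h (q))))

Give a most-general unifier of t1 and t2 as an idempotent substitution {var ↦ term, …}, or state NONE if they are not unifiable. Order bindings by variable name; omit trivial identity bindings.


{x ↦ (h (q))}


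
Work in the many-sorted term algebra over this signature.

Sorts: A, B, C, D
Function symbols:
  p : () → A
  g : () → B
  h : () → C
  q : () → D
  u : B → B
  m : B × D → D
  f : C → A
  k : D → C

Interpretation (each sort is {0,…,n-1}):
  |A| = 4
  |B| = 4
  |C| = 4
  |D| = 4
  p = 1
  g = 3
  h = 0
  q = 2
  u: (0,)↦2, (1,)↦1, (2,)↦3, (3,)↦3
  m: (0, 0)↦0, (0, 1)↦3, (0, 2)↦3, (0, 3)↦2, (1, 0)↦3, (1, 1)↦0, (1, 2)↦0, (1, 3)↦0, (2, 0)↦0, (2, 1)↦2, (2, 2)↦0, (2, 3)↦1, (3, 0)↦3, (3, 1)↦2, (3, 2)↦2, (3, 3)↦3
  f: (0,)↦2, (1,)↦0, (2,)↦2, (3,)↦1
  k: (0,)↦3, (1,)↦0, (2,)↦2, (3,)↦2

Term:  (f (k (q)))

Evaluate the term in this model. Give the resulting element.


value = 2

  q = 2
  (k (q)) = k(2,) = 2
  (f (k (q))) = f(2,) = 2


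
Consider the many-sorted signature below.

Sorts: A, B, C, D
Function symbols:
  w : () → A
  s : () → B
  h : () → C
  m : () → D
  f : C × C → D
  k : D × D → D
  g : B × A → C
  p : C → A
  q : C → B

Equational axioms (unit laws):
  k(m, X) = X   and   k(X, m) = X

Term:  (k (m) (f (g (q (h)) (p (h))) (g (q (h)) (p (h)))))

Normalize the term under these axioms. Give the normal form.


normal form = (f (g (q (h)) (p (h))) (g (q (h)) (p (h))))

1. (k (m) (f (g (q (h)) (p (h))) (g (q (h)) (p (h)))))  →  (f (g (q (h)) (p (h))) (g (q (h)) (p (h))))


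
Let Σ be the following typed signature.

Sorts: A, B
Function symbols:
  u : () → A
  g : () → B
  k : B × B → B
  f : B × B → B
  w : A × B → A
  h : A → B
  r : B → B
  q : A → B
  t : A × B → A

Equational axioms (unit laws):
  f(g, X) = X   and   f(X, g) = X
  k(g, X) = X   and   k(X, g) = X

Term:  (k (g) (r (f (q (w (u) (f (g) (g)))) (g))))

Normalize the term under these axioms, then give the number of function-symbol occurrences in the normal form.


1. (k (g) (r (f (q (w (u) (f (g) (g)))) (g))))  →  (r (f (q (w (u) (f (g) (g)))) (g)))
2. (r (f (q (w (u) (f (g) (g)))) (g)))  →  (r (q (w (u) (f (g) (g)))))
3. (r (q (w (u) (f (g) (g)))))  →  (r (q (w (u) (g))))
normal form: (r (q (w (u) (g))))

size = 5


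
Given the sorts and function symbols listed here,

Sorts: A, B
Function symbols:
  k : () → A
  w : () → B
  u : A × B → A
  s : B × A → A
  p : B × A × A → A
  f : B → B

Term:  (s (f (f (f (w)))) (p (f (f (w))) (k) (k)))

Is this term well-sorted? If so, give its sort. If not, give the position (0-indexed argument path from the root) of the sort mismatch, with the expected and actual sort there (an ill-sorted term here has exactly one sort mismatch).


        (w) : B
      (f (w)) : B
    (f (f (w))) : B
  (f (f (f (w)))) : B
        (w) : B
      (f (w)) : B
    (f (f (w))) : B
    (k) : A
    (k) : A
  (p (f (f (w))) (k) (k)) : A
(s (f (f (f (w)))) (p (f (f (w))) (k) (k))) : A

well-sorted; sort = A


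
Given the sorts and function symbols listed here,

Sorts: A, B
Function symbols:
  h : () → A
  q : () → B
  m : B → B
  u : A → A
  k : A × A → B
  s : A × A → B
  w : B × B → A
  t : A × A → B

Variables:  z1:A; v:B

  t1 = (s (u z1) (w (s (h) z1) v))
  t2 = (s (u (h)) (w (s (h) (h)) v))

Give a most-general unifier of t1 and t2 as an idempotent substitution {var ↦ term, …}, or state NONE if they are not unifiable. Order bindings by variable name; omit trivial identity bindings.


{z1 ↦ (h)}


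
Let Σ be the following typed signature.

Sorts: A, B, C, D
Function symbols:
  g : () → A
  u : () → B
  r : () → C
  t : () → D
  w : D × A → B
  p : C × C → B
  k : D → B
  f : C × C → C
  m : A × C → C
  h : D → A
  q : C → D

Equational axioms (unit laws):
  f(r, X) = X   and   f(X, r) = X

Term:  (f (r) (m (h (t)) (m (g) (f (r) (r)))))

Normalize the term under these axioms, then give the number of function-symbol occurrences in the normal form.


1. (f (r) (m (h (t)) (m (g) (f (r) (r)))))  →  (m (h (t)) (m (g) (f (r) (r))))
2. (m (h (t)) (m (g) (f (r) (r))))  →  (m (h (t)) (m (g) (r)))
normal form: (m (h (t)) (m (g) (r)))

size = 6


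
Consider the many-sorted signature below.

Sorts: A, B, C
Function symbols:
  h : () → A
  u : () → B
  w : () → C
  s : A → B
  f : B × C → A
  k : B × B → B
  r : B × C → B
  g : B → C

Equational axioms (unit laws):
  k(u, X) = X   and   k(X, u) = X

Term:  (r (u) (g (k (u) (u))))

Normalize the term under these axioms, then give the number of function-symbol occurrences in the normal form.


1. (r (u) (g (k (u) (u))))  →  (r (u) (g (u)))
normal form: (r (u) (g (u)))

size = 4


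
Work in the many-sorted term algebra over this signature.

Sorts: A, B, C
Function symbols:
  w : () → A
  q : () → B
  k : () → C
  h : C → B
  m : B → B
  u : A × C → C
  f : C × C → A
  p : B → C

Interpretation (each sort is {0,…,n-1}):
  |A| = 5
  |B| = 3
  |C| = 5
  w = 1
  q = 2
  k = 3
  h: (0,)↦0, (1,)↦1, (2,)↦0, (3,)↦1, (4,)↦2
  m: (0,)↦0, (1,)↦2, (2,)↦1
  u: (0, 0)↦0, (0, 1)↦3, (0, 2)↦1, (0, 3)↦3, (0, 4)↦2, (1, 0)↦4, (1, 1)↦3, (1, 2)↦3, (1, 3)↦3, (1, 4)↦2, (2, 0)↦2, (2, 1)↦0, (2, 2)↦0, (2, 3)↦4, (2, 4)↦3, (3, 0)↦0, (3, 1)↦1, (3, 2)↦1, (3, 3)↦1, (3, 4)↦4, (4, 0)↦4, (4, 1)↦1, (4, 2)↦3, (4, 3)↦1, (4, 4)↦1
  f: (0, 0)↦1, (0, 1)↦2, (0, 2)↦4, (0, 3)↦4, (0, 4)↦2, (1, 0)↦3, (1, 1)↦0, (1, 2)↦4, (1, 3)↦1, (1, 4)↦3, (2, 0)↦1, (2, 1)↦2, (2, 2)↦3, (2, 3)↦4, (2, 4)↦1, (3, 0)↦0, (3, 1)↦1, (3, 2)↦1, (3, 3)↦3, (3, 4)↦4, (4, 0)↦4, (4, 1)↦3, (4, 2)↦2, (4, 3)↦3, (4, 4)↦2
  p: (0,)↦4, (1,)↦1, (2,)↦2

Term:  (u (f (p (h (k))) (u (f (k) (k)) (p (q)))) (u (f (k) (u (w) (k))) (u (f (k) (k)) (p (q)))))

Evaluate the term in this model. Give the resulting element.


  k = 3
  (h (k)) = h(3,) = 1
  (p (h (k))) = p(1,) = 1
  k = 3
  k = 3
  (f (k) (k)) = f(3, 3) = 3
  q = 2
  (p (q)) = p(2,) = 2
  (u (f (k) (k)) (p (q))) = u(3, 2) = 1
  (f (p (h (k))) (u (f (k) (k)) (p (q)))) = f(1, 1) = 0
  k = 3
  w = 1
  k = 3
  (u (w) (k)) = u(1, 3) = 3
  (f (k) (u (w) (k))) = f(3, 3) = 3
  k = 3
  k = 3
  (f (k) (k)) = f(3, 3) = 3
  q = 2
  (p (q)) = p(2,) = 2
  (u (f (k) (k)) (p (q))) = u(3, 2) = 1
  (u (f (k) (u (w) (k))) (u (f (k) (k)) (p (q)))) = u(3, 1) = 1
  (u (f (p (h (k))) (u (f (k) (k)) (p (q)))) (u (f (k) (u (w) (k))) (u (f (k) (k)) (p (q))))) = u(0, 1) = 3

value = 3


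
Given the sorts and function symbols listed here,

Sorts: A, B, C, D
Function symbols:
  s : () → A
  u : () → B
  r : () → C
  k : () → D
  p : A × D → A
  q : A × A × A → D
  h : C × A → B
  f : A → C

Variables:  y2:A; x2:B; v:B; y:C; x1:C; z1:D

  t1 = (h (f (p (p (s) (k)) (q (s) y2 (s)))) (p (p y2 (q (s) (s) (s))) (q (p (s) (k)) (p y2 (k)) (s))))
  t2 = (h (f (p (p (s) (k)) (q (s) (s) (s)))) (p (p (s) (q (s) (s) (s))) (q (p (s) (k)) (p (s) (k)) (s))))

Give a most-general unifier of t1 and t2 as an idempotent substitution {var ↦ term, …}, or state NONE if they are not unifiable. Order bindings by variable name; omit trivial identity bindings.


{y2 ↦ (s)}


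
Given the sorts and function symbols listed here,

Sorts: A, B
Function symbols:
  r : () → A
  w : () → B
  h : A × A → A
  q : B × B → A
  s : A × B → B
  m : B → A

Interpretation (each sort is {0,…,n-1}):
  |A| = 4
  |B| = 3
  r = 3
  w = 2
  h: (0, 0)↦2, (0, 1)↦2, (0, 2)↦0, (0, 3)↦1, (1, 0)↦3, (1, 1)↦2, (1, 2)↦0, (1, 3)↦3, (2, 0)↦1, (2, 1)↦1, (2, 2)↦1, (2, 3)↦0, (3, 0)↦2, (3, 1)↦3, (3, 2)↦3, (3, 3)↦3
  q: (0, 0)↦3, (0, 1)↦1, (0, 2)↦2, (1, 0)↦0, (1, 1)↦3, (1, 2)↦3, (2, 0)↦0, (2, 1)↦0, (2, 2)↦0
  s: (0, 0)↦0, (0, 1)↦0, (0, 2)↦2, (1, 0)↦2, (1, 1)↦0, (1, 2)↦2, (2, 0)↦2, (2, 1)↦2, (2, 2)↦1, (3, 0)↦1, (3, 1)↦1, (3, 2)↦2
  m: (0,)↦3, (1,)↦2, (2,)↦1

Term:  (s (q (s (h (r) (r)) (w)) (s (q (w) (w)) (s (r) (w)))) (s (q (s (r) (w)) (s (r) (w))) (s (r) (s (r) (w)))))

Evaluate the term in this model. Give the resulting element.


  r = 3
  r = 3
  (h (r) (r)) = h(3, 3) = 3
  w = 2
  (s (h (r) (r)) (w)) = s(3, 2) = 2
  w = 2
  w = 2
  (q (w) (w)) = q(2, 2) = 0
  r = 3
  w = 2
  (s (r) (w)) = s(3, 2) = 2
  (s (q (w) (w)) (s (r) (w))) = s(0, 2) = 2
  (q (s (h (r) (r)) (w)) (s (q (w) (w)) (s (r) (w)))) = q(2, 2) = 0
  r = 3
  w = 2
  (s (r) (w)) = s(3, 2) = 2
  r = 3
  w = 2
  (s (r) (w)) = s(3, 2) = 2
  (q (s (r) (w)) (s (r) (w))) = q(2, 2) = 0
  r = 3
  r = 3
  w = 2
  (s (r) (w)) = s(3, 2) = 2
  (s (r) (s (r) (w))) = s(3, 2) = 2
  (s (q (s (r) (w)) (s (r) (w))) (s (r) (s (r) (w)))) = s(0, 2) = 2
  (s (q (s (h (r) (r)) (w)) (s (q (w) (w)) (s (r) (w)))) (s (q (s (r) (w)) (s (r) (w))) (s (r) (s (r) (w))))) = s(0, 2) = 2

value = 2


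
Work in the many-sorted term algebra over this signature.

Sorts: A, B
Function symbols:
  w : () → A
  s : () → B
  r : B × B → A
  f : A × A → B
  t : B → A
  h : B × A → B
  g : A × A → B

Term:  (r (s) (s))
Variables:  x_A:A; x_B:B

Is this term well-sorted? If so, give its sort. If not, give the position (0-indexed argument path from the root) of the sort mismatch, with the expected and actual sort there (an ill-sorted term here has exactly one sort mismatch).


well-sorted; sort = A

  (s) : B
  (s) : B
(r (s) (s)) : A


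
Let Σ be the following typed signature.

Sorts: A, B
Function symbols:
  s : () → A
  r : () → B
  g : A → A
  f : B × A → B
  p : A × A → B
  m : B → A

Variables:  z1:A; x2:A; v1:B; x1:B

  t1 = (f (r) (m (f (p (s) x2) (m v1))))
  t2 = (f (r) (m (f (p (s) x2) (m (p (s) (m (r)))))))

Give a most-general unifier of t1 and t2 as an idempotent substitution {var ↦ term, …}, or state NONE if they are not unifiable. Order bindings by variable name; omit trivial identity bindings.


{v1 ↦ (p (s) (m (r)))}


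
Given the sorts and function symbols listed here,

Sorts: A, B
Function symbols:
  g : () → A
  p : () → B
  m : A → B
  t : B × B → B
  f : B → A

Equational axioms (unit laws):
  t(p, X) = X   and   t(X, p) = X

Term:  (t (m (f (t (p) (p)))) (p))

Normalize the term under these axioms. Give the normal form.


normal form = (m (f (p)))

1. (t (m (f (t (p) (p)))) (p))  →  (m (f (t (p) (p))))
2. (m (f (t (p) (p))))  →  (m (f (p)))


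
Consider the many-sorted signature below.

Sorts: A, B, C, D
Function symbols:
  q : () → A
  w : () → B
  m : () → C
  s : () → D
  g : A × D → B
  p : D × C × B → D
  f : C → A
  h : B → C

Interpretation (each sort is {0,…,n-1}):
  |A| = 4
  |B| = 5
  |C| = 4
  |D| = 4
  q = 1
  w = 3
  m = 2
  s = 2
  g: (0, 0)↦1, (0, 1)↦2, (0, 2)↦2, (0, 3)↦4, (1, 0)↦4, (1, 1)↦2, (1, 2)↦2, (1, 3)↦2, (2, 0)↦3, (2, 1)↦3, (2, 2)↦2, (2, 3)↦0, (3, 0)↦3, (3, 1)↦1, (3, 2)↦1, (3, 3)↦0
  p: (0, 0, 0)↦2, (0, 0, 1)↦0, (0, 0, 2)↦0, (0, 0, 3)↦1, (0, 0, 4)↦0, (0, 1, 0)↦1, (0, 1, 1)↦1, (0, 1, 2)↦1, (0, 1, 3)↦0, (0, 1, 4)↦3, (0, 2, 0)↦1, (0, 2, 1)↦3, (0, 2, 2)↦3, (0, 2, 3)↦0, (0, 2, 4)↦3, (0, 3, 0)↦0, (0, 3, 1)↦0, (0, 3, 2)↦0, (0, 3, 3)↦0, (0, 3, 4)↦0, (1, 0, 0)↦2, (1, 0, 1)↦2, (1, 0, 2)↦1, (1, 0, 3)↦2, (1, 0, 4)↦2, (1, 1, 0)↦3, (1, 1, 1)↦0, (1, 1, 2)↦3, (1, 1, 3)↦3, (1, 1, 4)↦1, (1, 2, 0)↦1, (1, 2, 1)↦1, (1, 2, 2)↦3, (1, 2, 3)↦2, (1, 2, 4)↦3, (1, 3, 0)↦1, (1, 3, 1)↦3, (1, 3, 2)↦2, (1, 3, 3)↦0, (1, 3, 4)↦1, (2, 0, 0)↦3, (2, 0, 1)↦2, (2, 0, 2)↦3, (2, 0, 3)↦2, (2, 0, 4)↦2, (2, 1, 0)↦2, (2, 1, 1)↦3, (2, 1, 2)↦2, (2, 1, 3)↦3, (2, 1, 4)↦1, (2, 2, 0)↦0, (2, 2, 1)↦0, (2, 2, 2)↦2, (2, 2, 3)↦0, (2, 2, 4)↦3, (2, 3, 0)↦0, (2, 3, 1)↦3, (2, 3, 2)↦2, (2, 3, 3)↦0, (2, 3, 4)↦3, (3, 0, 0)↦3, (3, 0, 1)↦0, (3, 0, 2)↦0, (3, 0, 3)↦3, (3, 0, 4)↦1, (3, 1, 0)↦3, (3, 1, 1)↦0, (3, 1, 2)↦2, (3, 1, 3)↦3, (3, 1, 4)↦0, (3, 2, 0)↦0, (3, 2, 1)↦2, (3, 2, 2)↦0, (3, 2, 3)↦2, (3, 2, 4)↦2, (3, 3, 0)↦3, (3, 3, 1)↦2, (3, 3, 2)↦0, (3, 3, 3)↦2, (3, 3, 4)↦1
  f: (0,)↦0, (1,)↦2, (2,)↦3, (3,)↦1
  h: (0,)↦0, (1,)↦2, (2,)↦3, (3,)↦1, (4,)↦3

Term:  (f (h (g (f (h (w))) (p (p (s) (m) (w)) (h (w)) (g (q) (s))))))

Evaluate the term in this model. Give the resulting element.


  w = 3
  (h (w)) = h(3,) = 1
  (f (h (w))) = f(1,) = 2
  s = 2
  m = 2
  w = 3
  (p (s) (m) (w)) = p(2, 2, 3) = 0
  w = 3
  (h (w)) = h(3,) = 1
  q = 1
  s = 2
  (g (q) (s)) = g(1, 2) = 2
  (p (p (s) (m) (w)) (h (w)) (g (q) (s))) = p(0, 1, 2) = 1
  (g (f (h (w))) (p (p (s) (m) (w)) (h (w)) (g (q) (s)))) = g(2, 1) = 3
  (h (g (f (h (w))) (p (p (s) (m) (w)) (h (w)) (g (q) (s))))) = h(3,) = 1
  (f (h (g (f (h (w))) (p (p (s) (m) (w)) (h (w)) (g (q) (s)))))) = f(1,) = 2

value = 2
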